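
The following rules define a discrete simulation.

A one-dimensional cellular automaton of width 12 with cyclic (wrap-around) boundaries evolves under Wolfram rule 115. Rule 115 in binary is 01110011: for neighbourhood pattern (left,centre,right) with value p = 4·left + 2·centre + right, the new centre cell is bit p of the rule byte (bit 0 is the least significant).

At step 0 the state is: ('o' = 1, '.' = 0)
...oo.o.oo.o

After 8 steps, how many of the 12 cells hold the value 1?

8

step 0: ...oo.o.oo.o
step 1: ooo.oo.o.oo.
step 2: ..oo.oo.o.oo
step 3: oo.oo.oo.o.o
step 4: .oo.oo.oo.o.
step 5: o.oo.oo.oo.o
step 6: oo.oo.oo.oo.
step 7: .oo.oo.oo.oo
step 8: o.oo.oo.oo.o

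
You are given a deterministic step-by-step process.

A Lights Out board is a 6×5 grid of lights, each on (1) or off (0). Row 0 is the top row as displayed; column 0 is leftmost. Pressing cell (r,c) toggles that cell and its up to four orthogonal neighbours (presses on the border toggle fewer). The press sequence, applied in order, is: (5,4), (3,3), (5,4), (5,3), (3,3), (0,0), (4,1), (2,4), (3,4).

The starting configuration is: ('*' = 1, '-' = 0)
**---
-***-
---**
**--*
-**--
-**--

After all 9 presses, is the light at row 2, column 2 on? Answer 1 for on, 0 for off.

0

t=0: **---
-***-
---**
**--*
-**--
-**--
t=1: **---
-***-
---**
**--*
-**-*
-****
t=2: **---
-***-
----*
****-
-****
-****
t=3: **---
-***-
----*
****-
-***-
-**--
t=4: **---
-***-
----*
****-
-**--
-*-**
t=5: **---
-***-
---**
**--*
-***-
-*-**
t=6: -----
****-
---**
**--*
-***-
-*-**
t=7: -----
****-
---**
*---*
*--*-
---**
t=8: -----
*****
-----
*----
*--*-
---**
t=9: -----
*****
----*
*--**
*--**
---**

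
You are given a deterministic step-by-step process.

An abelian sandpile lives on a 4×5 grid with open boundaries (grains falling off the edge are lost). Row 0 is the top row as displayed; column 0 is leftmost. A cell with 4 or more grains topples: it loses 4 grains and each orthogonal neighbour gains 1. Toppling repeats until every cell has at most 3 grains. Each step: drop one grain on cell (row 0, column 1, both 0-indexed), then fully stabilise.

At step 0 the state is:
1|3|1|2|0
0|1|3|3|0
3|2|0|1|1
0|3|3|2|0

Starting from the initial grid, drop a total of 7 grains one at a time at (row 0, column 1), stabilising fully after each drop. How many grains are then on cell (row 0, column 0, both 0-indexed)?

[0] 1|3|1|2|0
0|1|3|3|0
3|2|0|1|1
0|3|3|2|0
[1] 2|0|2|2|0
0|2|3|3|0
3|2|0|1|1
0|3|3|2|0
[2] 2|1|2|2|0
0|2|3|3|0
3|2|0|1|1
0|3|3|2|0
[3] 2|2|2|2|0
0|2|3|3|0
3|2|0|1|1
0|3|3|2|0
[4] 2|3|2|2|0
0|2|3|3|0
3|2|0|1|1
0|3|3|2|0
[5] 3|0|3|2|0
0|3|3|3|0
3|2|0|1|1
0|3|3|2|0
[6] 3|1|3|2|0
0|3|3|3|0
3|2|0|1|1
0|3|3|2|0
[7] 3|2|3|2|0
0|3|3|3|0
3|2|0|1|1
0|3|3|2|0

3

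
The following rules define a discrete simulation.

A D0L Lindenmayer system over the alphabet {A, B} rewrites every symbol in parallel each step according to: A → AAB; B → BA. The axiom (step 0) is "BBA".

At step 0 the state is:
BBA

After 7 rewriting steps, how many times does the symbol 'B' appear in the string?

843

0) BBA
1) BABAAAB
2) BAAABBAAABAABAABBA
3) BAAABAABAABBABAAABAABAABBAAABAABBAAABAABBABAAAB
4) BAAABAABAABBAAABAABBAAABAABBABAAABBAAABAABAABBAAABAABBAAAB…AABAABAABBAAABAABBABAAABAABAABBAAABAABBABAAABBAAABAABAABBA  (len 123)
5) BAAABAABAABBAAABAABBAAABAABBABAAABAABAABBAAABAABBABAAABAAB…BAABBABAAABBAAABAABAABBABAAABAABAABBAAABAABBAAABAABBABAAAB  (len 322)
6) BAAABAABAABBAAABAABBAAABAABBABAAABAABAABBAAABAABBABAAABAAB…AABAABAABBAAABAABBABAAABAABAABBAAABAABBABAAABBAAABAABAABBA  (len 843)
7) BAAABAABAABBAAABAABBAAABAABBABAAABAABAABBAAABAABBABAAABAAB…BAABBABAAABBAAABAABAABBABAAABAABAABBAAABAABBAAABAABBABAAAB  (len 2207)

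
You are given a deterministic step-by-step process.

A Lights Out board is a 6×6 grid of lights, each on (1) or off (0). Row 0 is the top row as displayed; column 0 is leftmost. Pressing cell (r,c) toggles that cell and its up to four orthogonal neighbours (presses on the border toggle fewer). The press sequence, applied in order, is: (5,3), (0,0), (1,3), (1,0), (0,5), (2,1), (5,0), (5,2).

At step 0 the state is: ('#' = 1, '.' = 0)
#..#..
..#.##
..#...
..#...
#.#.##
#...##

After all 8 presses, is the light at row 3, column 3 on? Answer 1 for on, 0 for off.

0

t=0: #..#..
..#.##
..#...
..#...
#.#.##
#...##
t=1: #..#..
..#.##
..#...
..#...
#.####
#.##.#
t=2: .#.#..
#.#.##
..#...
..#...
#.####
#.##.#
t=3: .#....
#..#.#
..##..
..#...
#.####
#.##.#
t=4: ##....
.#.#.#
#.##..
..#...
#.####
#.##.#
t=5: ##..##
.#.#..
#.##..
..#...
#.####
#.##.#
t=6: ##..##
...#..
.#.#..
.##...
#.####
#.##.#
t=7: ##..##
...#..
.#.#..
.##...
..####
.###.#
t=8: ##..##
...#..
.#.#..
.##...
...###
.....#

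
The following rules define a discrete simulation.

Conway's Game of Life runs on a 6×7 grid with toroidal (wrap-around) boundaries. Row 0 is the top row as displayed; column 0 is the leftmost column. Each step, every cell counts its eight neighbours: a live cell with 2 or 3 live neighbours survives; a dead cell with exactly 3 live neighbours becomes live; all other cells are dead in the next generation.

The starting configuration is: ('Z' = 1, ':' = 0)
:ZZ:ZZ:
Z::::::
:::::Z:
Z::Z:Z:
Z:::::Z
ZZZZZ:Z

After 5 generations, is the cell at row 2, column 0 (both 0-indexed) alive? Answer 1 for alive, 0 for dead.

0

0) :ZZ:ZZ:
Z::::::
:::::Z:
Z::Z:Z:
Z:::::Z
ZZZZZ:Z
1) ::::ZZ:
:Z::ZZZ
::::Z::
Z:::ZZ:
:::::::
::::Z::
2) :::Z::Z
:::Z::Z
Z::Z:::
::::ZZ:
::::ZZ:
::::ZZ:
3) :::Z::Z
Z:ZZZ:Z
:::Z:ZZ
:::Z:ZZ
:::Z::Z
:::Z::Z
4) ::::::Z
Z:Z::::
:::::::
Z:ZZ:::
Z:ZZ::Z
Z:ZZZZZ
5) ::Z:Z::
:::::::
::ZZ:::
Z:ZZ::Z
:::::::
::Z:Z::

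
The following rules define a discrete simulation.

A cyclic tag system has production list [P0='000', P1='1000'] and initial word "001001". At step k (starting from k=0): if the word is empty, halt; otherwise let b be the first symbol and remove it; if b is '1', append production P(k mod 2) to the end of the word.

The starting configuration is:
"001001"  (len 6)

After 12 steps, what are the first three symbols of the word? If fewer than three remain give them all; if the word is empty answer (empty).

010

k=0  "001001"  (len 6)
k=1  "01001"  (len 5)
k=2  "1001"  (len 4)
k=3  "001000"  (len 6)
k=4  "01000"  (len 5)
k=5  "1000"  (len 4)
k=6  "0001000"  (len 7)
k=7  "001000"  (len 6)
k=8  "01000"  (len 5)
k=9  "1000"  (len 4)
k=10  "0001000"  (len 7)
k=11  "001000"  (len 6)
k=12  "01000"  (len 5)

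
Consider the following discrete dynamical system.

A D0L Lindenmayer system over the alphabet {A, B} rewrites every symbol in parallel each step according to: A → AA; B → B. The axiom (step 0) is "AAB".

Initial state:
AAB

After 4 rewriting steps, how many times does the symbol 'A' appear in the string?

gen 0: AAB
gen 1: AAAAB
gen 2: AAAAAAAAB
gen 3: AAAAAAAAAAAAAAAAB
gen 4: AAAAAAAAAAAAAAAAAAAAAAAAAAAAAAAAB

32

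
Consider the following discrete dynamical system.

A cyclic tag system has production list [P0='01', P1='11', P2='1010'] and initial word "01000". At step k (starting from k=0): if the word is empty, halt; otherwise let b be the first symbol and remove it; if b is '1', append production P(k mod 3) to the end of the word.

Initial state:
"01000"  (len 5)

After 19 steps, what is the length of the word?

t=0: "01000"  (len 5)
t=1: "1000"  (len 4)
t=2: "00011"  (len 5)
t=3: "0011"  (len 4)
t=4: "011"  (len 3)
t=5: "11"  (len 2)
t=6: "11010"  (len 5)
t=7: "101001"  (len 6)
t=8: "0100111"  (len 7)
t=9: "100111"  (len 6)
t=10: "0011101"  (len 7)
t=11: "011101"  (len 6)
t=12: "11101"  (len 5)
t=13: "110101"  (len 6)
t=14: "1010111"  (len 7)
t=15: "0101111010"  (len 10)
t=16: "101111010"  (len 9)
t=17: "0111101011"  (len 10)
t=18: "111101011"  (len 9)
t=19: "1110101101"  (len 10)

10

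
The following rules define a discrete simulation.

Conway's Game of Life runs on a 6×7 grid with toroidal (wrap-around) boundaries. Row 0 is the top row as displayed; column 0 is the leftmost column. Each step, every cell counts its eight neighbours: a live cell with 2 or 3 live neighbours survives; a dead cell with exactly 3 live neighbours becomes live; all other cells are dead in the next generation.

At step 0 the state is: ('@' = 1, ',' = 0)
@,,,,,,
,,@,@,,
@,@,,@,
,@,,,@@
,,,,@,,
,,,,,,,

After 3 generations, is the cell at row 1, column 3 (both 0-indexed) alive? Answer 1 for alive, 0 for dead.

0) @,,,,,,
,,@,@,,
@,@,,@,
,@,,,@@
,,,,@,,
,,,,,,,
1) ,,,,,,,
,,,@,,@
@,@@@@,
@@,,@@@
,,,,,@,
,,,,,,,
2) ,,,,,,,
,,@@,@@
,,@,,,,
@@@,,,,
@,,,@@,
,,,,,,,
3) ,,,,,,,
,,@@,,,
@,,,,,@
@,@@,,@
@,,,,,@
,,,,,,,

1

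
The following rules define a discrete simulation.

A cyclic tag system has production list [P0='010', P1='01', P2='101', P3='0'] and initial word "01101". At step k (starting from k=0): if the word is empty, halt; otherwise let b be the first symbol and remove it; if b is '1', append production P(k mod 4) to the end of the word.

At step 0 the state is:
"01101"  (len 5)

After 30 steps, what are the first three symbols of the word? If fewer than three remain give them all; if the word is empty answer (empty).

t=0: "01101"  (len 5)
t=1: "1101"  (len 4)
t=2: "10101"  (len 5)
t=3: "0101101"  (len 7)
t=4: "101101"  (len 6)
t=5: "01101010"  (len 8)
t=6: "1101010"  (len 7)
t=7: "101010101"  (len 9)
t=8: "010101010"  (len 9)
t=9: "10101010"  (len 8)
t=10: "010101001"  (len 9)
t=11: "10101001"  (len 8)
t=12: "01010010"  (len 8)
t=13: "1010010"  (len 7)
t=14: "01001001"  (len 8)
t=15: "1001001"  (len 7)
t=16: "0010010"  (len 7)
t=17: "010010"  (len 6)
t=18: "10010"  (len 5)
t=19: "0010101"  (len 7)
t=20: "010101"  (len 6)
t=21: "10101"  (len 5)
t=22: "010101"  (len 6)
t=23: "10101"  (len 5)
t=24: "01010"  (len 5)
t=25: "1010"  (len 4)
t=26: "01001"  (len 5)
t=27: "1001"  (len 4)
t=28: "0010"  (len 4)
t=29: "010"  (len 3)
t=30: "10"  (len 2)

10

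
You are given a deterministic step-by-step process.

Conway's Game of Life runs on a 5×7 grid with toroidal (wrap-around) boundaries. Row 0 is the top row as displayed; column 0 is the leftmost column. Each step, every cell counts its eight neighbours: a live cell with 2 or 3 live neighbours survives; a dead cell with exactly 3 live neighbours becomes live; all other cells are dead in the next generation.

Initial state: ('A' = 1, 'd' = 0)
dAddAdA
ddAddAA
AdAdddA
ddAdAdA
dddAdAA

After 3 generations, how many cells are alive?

2

0) dAddAdA
ddAddAA
AdAdddA
ddAdAdA
dddAdAA
1) ddAAAdd
ddAAddd
AdAdddd
dAAdAdd
ddAAddA
2) dAddAdd
ddddAdd
ddddddd
Adddddd
dddddAd
3) ddddAAd
ddddddd
ddddddd
ddddddd
ddddddd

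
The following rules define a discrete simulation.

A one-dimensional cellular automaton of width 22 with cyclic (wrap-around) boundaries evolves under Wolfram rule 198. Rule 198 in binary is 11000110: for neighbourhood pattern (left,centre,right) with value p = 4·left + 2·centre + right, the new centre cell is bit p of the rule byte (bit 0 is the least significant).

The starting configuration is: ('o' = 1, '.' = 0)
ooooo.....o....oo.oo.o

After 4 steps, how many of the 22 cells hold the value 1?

12

[0] ooooo.....o....oo.oo.o
[1] ooooo....oo...o.o..o..
[2] .oooo...o.o..oo.o.oo.o
[3] ..ooo..oo.o.o.o.o..o.o
[4] .o.oo.o.o.o.o.o.o.oo.o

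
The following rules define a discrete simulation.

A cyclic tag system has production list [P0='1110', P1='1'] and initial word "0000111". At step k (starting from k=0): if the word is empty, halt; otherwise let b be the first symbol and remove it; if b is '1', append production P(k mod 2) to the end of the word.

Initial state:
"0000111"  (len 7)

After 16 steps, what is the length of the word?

k=0  "0000111"  (len 7)
k=1  "000111"  (len 6)
k=2  "00111"  (len 5)
k=3  "0111"  (len 4)
k=4  "111"  (len 3)
k=5  "111110"  (len 6)
k=6  "111101"  (len 6)
k=7  "111011110"  (len 9)
k=8  "110111101"  (len 9)
k=9  "101111011110"  (len 12)
k=10  "011110111101"  (len 12)
k=11  "11110111101"  (len 11)
k=12  "11101111011"  (len 11)
k=13  "11011110111110"  (len 14)
k=14  "10111101111101"  (len 14)
k=15  "01111011111011110"  (len 17)
k=16  "1111011111011110"  (len 16)

16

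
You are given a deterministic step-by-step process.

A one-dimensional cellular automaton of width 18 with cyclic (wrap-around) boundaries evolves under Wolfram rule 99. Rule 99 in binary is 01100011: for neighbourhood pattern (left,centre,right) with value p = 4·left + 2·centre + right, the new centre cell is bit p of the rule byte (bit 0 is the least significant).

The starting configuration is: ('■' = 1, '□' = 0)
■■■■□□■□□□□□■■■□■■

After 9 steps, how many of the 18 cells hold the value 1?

9

0) ■■■■□□■□□□□□■■■□■■
1) □□□■□■□□■■■■□□■■□□
2) ■■■□■□□■□□□■□■□■□■
3) □□■■□□■□□■■□■□■□■□
4) ■■□■□■□□■□■■□■□■□□
5) □■■□■□□■□■□■■□■□□■
6) ■□■■□□■□■□■□■■□□■□
7) □■□■□■□■□■□■□■□■□■
8) ■□■□■□■□■□■□■□■□■□
9) □■□■□■□■□■□■□■□■□■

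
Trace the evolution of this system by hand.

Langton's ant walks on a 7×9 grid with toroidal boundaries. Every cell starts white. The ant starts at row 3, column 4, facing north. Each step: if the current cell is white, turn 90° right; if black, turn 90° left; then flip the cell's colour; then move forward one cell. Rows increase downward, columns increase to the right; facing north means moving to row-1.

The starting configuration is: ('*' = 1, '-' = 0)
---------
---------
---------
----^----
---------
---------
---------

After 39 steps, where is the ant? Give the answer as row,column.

6,4

gen 0: ---------
---------
---------
----^----
---------
---------
---------
gen 1: ---------
---------
---------
----*>---
---------
---------
---------
gen 2: ---------
---------
---------
----**---
-----v---
---------
---------
gen 3: ---------
---------
---------
----**---
----<*---
---------
---------
gen 4: ---------
---------
---------
----^*---
----**---
---------
---------
gen 5: ---------
---------
---------
---<-*---
----**---
---------
---------
gen 6: ---------
---------
---^-----
---*-*---
----**---
---------
---------
gen 7: ---------
---------
---*>----
---*-*---
----**---
---------
---------
gen 8: ---------
---------
---**----
---*v*---
----**---
---------
---------
gen 9: ---------
---------
---**----
---<**---
----**---
---------
---------
gen 10: ---------
---------
---**----
----**---
---v**---
---------
---------
gen 11: ---------
---------
---**----
----**---
--<***---
---------
---------
gen 12: ---------
---------
---**----
--^-**---
--****---
---------
---------
gen 13: ---------
---------
---**----
--*>**---
--****---
---------
---------
gen 14: ---------
---------
---**----
--****---
--*v**---
---------
---------
gen 15: ---------
---------
---**----
--****---
--*->*---
---------
---------
gen 16: ---------
---------
---**----
--**^*---
--*--*---
---------
---------
gen 17: ---------
---------
---**----
--*<-*---
--*--*---
---------
---------
gen 18: ---------
---------
---**----
--*--*---
--*v-*---
---------
---------
gen 19: ---------
---------
---**----
--*--*---
--<*-*---
---------
---------
gen 20: ---------
---------
---**----
--*--*---
---*-*---
--v------
---------
gen 21: ---------
---------
---**----
--*--*---
---*-*---
-<*------
---------
gen 22: ---------
---------
---**----
--*--*---
-^-*-*---
-**------
---------
gen 23: ---------
---------
---**----
--*--*---
-*>*-*---
-**------
---------
gen 24: ---------
---------
---**----
--*--*---
-***-*---
-*v------
---------
gen 25: ---------
---------
---**----
--*--*---
-***-*---
-*->-----
---------
gen 26: ---------
---------
---**----
--*--*---
-***-*---
-*-*-----
---v-----
gen 27: ---------
---------
---**----
--*--*---
-***-*---
-*-*-----
--<*-----
gen 28: ---------
---------
---**----
--*--*---
-***-*---
-*^*-----
--**-----
gen 29: ---------
---------
---**----
--*--*---
-***-*---
-**>-----
--**-----
gen 30: ---------
---------
---**----
--*--*---
-**^-*---
-**------
--**-----
gen 31: ---------
---------
---**----
--*--*---
-*<--*---
-**------
--**-----
gen 32: ---------
---------
---**----
--*--*---
-*---*---
-*v------
--**-----
gen 33: ---------
---------
---**----
--*--*---
-*---*---
-*->-----
--**-----
gen 34: ---------
---------
---**----
--*--*---
-*---*---
-*-*-----
--*v-----
gen 35: ---------
---------
---**----
--*--*---
-*---*---
-*-*-----
--*->----
gen 36: ----v----
---------
---**----
--*--*---
-*---*---
-*-*-----
--*-*----
gen 37: ---<*----
---------
---**----
--*--*---
-*---*---
-*-*-----
--*-*----
gen 38: ---**----
---------
---**----
--*--*---
-*---*---
-*-*-----
--*^*----
gen 39: ---**----
---------
---**----
--*--*---
-*---*---
-*-*-----
--**>----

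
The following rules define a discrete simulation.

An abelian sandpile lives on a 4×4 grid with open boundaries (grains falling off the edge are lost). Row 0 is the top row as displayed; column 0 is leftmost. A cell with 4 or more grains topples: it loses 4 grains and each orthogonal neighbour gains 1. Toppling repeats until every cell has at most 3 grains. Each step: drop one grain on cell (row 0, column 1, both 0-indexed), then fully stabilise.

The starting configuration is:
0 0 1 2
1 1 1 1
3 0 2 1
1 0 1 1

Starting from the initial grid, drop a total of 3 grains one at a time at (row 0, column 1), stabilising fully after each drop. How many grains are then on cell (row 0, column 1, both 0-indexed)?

3

0) 0 0 1 2
1 1 1 1
3 0 2 1
1 0 1 1
1) 0 1 1 2
1 1 1 1
3 0 2 1
1 0 1 1
2) 0 2 1 2
1 1 1 1
3 0 2 1
1 0 1 1
3) 0 3 1 2
1 1 1 1
3 0 2 1
1 0 1 1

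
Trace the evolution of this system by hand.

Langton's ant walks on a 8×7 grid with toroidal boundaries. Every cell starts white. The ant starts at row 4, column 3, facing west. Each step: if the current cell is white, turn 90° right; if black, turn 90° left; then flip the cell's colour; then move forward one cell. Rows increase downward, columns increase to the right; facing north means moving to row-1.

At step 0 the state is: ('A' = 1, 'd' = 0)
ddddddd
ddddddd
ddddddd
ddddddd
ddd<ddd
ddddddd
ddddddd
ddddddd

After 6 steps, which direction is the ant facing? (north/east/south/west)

west

[0] ddddddd
ddddddd
ddddddd
ddddddd
ddd<ddd
ddddddd
ddddddd
ddddddd
[1] ddddddd
ddddddd
ddddddd
ddd^ddd
dddAddd
ddddddd
ddddddd
ddddddd
[2] ddddddd
ddddddd
ddddddd
dddA>dd
dddAddd
ddddddd
ddddddd
ddddddd
[3] ddddddd
ddddddd
ddddddd
dddAAdd
dddAvdd
ddddddd
ddddddd
ddddddd
[4] ddddddd
ddddddd
ddddddd
dddAAdd
ddd<Add
ddddddd
ddddddd
ddddddd
[5] ddddddd
ddddddd
ddddddd
dddAAdd
ddddAdd
dddvddd
ddddddd
ddddddd
[6] ddddddd
ddddddd
ddddddd
dddAAdd
ddddAdd
dd<Addd
ddddddd
ddddddd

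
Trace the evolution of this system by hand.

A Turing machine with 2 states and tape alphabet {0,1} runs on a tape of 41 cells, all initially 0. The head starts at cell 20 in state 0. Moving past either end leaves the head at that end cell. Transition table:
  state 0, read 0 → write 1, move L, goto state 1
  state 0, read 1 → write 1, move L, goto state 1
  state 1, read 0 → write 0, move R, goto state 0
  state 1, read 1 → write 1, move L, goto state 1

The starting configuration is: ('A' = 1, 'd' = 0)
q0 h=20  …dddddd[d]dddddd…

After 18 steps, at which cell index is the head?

[0] q0 h=20  …dddddd[d]dddddd…
[1] q1 h=19  …dddddd[d]Addddd…
[2] q0 h=20  …dddddd[A]dddddd…
[3] q1 h=19  …dddddd[d]Addddd…
[4] q0 h=20  …dddddd[A]dddddd…
[5] q1 h=19  …dddddd[d]Addddd…
[6] q0 h=20  …dddddd[A]dddddd…
[7] q1 h=19  …dddddd[d]Addddd…
[8] q0 h=20  …dddddd[A]dddddd…
[9] q1 h=19  …dddddd[d]Addddd…
[10] q0 h=20  …dddddd[A]dddddd…
[11] q1 h=19  …dddddd[d]Addddd…
[12] q0 h=20  …dddddd[A]dddddd…
[13] q1 h=19  …dddddd[d]Addddd…
[14] q0 h=20  …dddddd[A]dddddd…
[15] q1 h=19  …dddddd[d]Addddd…
[16] q0 h=20  …dddddd[A]dddddd…
[17] q1 h=19  …dddddd[d]Addddd…
[18] q0 h=20  …dddddd[A]dddddd…

20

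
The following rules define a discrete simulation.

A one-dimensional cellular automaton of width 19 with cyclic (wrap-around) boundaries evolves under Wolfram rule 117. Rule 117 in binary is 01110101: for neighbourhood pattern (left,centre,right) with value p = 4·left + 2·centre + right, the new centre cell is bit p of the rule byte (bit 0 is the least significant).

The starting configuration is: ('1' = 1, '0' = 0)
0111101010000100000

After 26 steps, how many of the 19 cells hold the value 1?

t=0: 0111101010000100000
t=1: 0000111111110111111
t=2: 1110000000011000001
t=3: 0011111111001111100
t=4: 1000000001100000111
t=5: 1111111100111110000
t=6: 0000000110000011110
t=7: 1111110011111000011
t=8: 0000011000001111000
t=9: 1111001111100001111
t=10: 0001100000111100000
t=11: 1100111110000111111
t=12: 0110000011110000000
t=13: 0011111000011111111
t=14: 1000001111000000001
t=15: 1111100001111111100
t=16: 0000111100000000110
t=17: 1110000111111110011
t=18: 0011110000000011000
t=19: 1000011111111001111
t=20: 1111000000001100000
t=21: 0001111111100111110
t=22: 1100000000110000011
t=23: 0111111110011111000
t=24: 0000000011000001111
t=25: 1111111001111100001
t=26: 0000001100000111100

6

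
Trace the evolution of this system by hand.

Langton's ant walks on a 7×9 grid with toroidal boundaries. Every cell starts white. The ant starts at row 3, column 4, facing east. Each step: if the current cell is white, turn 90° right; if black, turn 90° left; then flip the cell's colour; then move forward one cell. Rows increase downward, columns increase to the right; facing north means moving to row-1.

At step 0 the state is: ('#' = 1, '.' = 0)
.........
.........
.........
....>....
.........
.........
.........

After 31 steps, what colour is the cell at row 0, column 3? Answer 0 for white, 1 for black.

k=0  .........
.........
.........
....>....
.........
.........
.........
k=1  .........
.........
.........
....#....
....v....
.........
.........
k=2  .........
.........
.........
....#....
...<#....
.........
.........
k=3  .........
.........
.........
...^#....
...##....
.........
.........
k=4  .........
.........
.........
...#>....
...##....
.........
.........
k=5  .........
.........
....^....
...#.....
...##....
.........
.........
k=6  .........
.........
....#>...
...#.....
...##....
.........
.........
k=7  .........
.........
....##...
...#.v...
...##....
.........
.........
k=8  .........
.........
....##...
...#<#...
...##....
.........
.........
k=9  .........
.........
....^#...
...###...
...##....
.........
.........
k=10  .........
.........
...<.#...
...###...
...##....
.........
.........
k=11  .........
...^.....
...#.#...
...###...
...##....
.........
.........
k=12  .........
...#>....
...#.#...
...###...
...##....
.........
.........
k=13  .........
...##....
...#v#...
...###...
...##....
.........
.........
k=14  .........
...##....
...<##...
...###...
...##....
.........
.........
k=15  .........
...##....
....##...
...v##...
...##....
.........
.........
k=16  .........
...##....
....##...
....>#...
...##....
.........
.........
k=17  .........
...##....
....^#...
.....#...
...##....
.........
.........
k=18  .........
...##....
...<.#...
.....#...
...##....
.........
.........
k=19  .........
...^#....
...#.#...
.....#...
...##....
.........
.........
k=20  .........
..<.#....
...#.#...
.....#...
...##....
.........
.........
k=21  ..^......
..#.#....
...#.#...
.....#...
...##....
.........
.........
k=22  ..#>.....
..#.#....
...#.#...
.....#...
...##....
.........
.........
k=23  ..##.....
..#v#....
...#.#...
.....#...
...##....
.........
.........
k=24  ..##.....
..<##....
...#.#...
.....#...
...##....
.........
.........
k=25  ..##.....
...##....
..v#.#...
.....#...
...##....
.........
.........
k=26  ..##.....
...##....
.<##.#...
.....#...
...##....
.........
.........
k=27  ..##.....
.^.##....
.###.#...
.....#...
...##....
.........
.........
k=28  ..##.....
.#>##....
.###.#...
.....#...
...##....
.........
.........
k=29  ..##.....
.####....
.#v#.#...
.....#...
...##....
.........
.........
k=30  ..##.....
.####....
.#.>.#...
.....#...
...##....
.........
.........
k=31  ..##.....
.##^#....
.#...#...
.....#...
...##....
.........
.........

1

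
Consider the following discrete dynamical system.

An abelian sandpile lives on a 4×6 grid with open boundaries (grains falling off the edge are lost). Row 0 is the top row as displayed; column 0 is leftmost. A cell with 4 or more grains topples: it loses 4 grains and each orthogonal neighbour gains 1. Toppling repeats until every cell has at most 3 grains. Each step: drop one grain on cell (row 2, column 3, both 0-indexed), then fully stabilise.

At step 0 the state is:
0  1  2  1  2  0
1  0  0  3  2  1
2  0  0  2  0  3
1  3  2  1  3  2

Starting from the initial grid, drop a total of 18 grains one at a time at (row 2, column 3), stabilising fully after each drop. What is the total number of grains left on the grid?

41

0) 0  1  2  1  2  0
1  0  0  3  2  1
2  0  0  2  0  3
1  3  2  1  3  2
1) 0  1  2  1  2  0
1  0  0  3  2  1
2  0  0  3  0  3
1  3  2  1  3  2
2) 0  1  2  2  2  0
1  0  1  0  3  1
2  0  1  1  1  3
1  3  2  2  3  2
3) 0  1  2  2  2  0
1  0  1  0  3  1
2  0  1  2  1  3
1  3  2  2  3  2
4) 0  1  2  2  2  0
1  0  1  0  3  1
2  0  1  3  1  3
1  3  2  2  3  2
5) 0  1  2  2  2  0
1  0  1  1  3  1
2  0  2  0  2  3
1  3  2  3  3  2
6) 0  1  2  2  2  0
1  0  1  1  3  1
2  0  2  1  2  3
1  3  2  3  3  2
7) 0  1  2  2  2  0
1  0  1  1  3  1
2  0  2  2  2  3
1  3  2  3  3  2
8) 0  1  2  2  2  0
1  0  1  1  3  1
2  0  2  3  2  3
1  3  2  3  3  2
9) 0  1  2  2  3  0
1  0  1  3  0  3
2  0  3  2  2  1
1  3  3  1  2  0
10) 0  1  2  2  3  0
1  0  1  3  0  3
2  0  3  3  2  1
1  3  3  1  2  0
11) 0  1  2  3  3  0
1  0  3  0  1  3
2  2  1  2  3  1
2  0  1  3  2  0
12) 0  1  2  3  3  0
1  0  3  0  1  3
2  2  1  3  3  1
2  0  1  3  2  0
13) 0  1  2  3  3  0
1  0  3  1  2  3
2  2  2  2  1  2
2  0  2  1  0  1
14) 0  1  2  3  3  0
1  0  3  1  2  3
2  2  2  3  1  2
2  0  2  1  0  1
15) 0  1  2  3  3  0
1  0  3  2  2  3
2  2  3  0  2  2
2  0  2  2  0  1
16) 0  1  2  3  3  0
1  0  3  2  2  3
2  2  3  1  2  2
2  0  2  2  0  1
17) 0  1  2  3  3  0
1  0  3  2  2  3
2  2  3  2  2  2
2  0  2  2  0  1
18) 0  1  2  3  3  0
1  0  3  2  2  3
2  2  3  3  2  2
2  0  2  2  0  1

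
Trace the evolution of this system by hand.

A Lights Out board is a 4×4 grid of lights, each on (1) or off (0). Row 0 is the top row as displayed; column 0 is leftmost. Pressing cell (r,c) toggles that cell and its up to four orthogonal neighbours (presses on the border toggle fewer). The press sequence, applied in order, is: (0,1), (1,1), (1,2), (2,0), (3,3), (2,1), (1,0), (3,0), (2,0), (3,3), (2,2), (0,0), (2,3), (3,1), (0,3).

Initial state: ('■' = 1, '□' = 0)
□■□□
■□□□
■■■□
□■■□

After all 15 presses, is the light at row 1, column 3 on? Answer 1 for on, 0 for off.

k=0  □■□□
■□□□
■■■□
□■■□
k=1  ■□■□
■■□□
■■■□
□■■□
k=2  ■■■□
□□■□
■□■□
□■■□
k=3  ■■□□
□■□■
■□□□
□■■□
k=4  ■■□□
■■□■
□■□□
■■■□
k=5  ■■□□
■■□■
□■□■
■■□■
k=6  ■■□□
■□□■
■□■■
■□□■
k=7  □■□□
□■□■
□□■■
■□□■
k=8  □■□□
□■□■
■□■■
□■□■
k=9  □■□□
■■□■
□■■■
■■□■
k=10  □■□□
■■□■
□■■□
■■■□
k=11  □■□□
■■■■
□□□■
■■□□
k=12  ■□□□
□■■■
□□□■
■■□□
k=13  ■□□□
□■■□
□□■□
■■□■
k=14  ■□□□
□■■□
□■■□
□□■■
k=15  ■□■■
□■■■
□■■□
□□■■

1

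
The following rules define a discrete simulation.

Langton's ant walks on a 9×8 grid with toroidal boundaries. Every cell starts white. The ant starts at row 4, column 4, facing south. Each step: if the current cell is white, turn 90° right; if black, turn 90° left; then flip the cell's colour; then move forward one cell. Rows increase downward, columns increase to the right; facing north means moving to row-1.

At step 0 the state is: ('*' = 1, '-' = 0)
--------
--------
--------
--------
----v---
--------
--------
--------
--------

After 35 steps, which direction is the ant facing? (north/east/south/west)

west

gen 0: --------
--------
--------
--------
----v---
--------
--------
--------
--------
gen 1: --------
--------
--------
--------
---<*---
--------
--------
--------
--------
gen 2: --------
--------
--------
---^----
---**---
--------
--------
--------
--------
gen 3: --------
--------
--------
---*>---
---**---
--------
--------
--------
--------
gen 4: --------
--------
--------
---**---
---*v---
--------
--------
--------
--------
gen 5: --------
--------
--------
---**---
---*->--
--------
--------
--------
--------
gen 6: --------
--------
--------
---**---
---*-*--
-----v--
--------
--------
--------
gen 7: --------
--------
--------
---**---
---*-*--
----<*--
--------
--------
--------
gen 8: --------
--------
--------
---**---
---*^*--
----**--
--------
--------
--------
gen 9: --------
--------
--------
---**---
---**>--
----**--
--------
--------
--------
gen 10: --------
--------
--------
---**^--
---**---
----**--
--------
--------
--------
gen 11: --------
--------
--------
---***>-
---**---
----**--
--------
--------
--------
gen 12: --------
--------
--------
---****-
---**-v-
----**--
--------
--------
--------
gen 13: --------
--------
--------
---****-
---**<*-
----**--
--------
--------
--------
gen 14: --------
--------
--------
---**^*-
---****-
----**--
--------
--------
--------
gen 15: --------
--------
--------
---*<-*-
---****-
----**--
--------
--------
--------
gen 16: --------
--------
--------
---*--*-
---*v**-
----**--
--------
--------
--------
gen 17: --------
--------
--------
---*--*-
---*->*-
----**--
--------
--------
--------
gen 18: --------
--------
--------
---*-^*-
---*--*-
----**--
--------
--------
--------
gen 19: --------
--------
--------
---*-*>-
---*--*-
----**--
--------
--------
--------
gen 20: --------
--------
------^-
---*-*--
---*--*-
----**--
--------
--------
--------
gen 21: --------
--------
------*>
---*-*--
---*--*-
----**--
--------
--------
--------
gen 22: --------
--------
------**
---*-*-v
---*--*-
----**--
--------
--------
--------
gen 23: --------
--------
------**
---*-*<*
---*--*-
----**--
--------
--------
--------
gen 24: --------
--------
------^*
---*-***
---*--*-
----**--
--------
--------
--------
gen 25: --------
--------
-----<-*
---*-***
---*--*-
----**--
--------
--------
--------
gen 26: --------
-----^--
-----*-*
---*-***
---*--*-
----**--
--------
--------
--------
gen 27: --------
-----*>-
-----*-*
---*-***
---*--*-
----**--
--------
--------
--------
gen 28: --------
-----**-
-----*v*
---*-***
---*--*-
----**--
--------
--------
--------
gen 29: --------
-----**-
-----<**
---*-***
---*--*-
----**--
--------
--------
--------
gen 30: --------
-----**-
------**
---*-v**
---*--*-
----**--
--------
--------
--------
gen 31: --------
-----**-
------**
---*-->*
---*--*-
----**--
--------
--------
--------
gen 32: --------
-----**-
------^*
---*---*
---*--*-
----**--
--------
--------
--------
gen 33: --------
-----**-
-----<-*
---*---*
---*--*-
----**--
--------
--------
--------
gen 34: --------
-----^*-
-----*-*
---*---*
---*--*-
----**--
--------
--------
--------
gen 35: --------
----<-*-
-----*-*
---*---*
---*--*-
----**--
--------
--------
--------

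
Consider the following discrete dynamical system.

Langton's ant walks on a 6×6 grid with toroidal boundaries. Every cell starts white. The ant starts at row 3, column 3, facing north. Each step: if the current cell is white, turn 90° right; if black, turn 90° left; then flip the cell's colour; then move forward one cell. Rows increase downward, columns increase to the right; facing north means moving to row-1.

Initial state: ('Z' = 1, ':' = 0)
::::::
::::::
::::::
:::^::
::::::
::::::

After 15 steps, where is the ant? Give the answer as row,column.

4,3

k=0  ::::::
::::::
::::::
:::^::
::::::
::::::
k=1  ::::::
::::::
::::::
:::Z>:
::::::
::::::
k=2  ::::::
::::::
::::::
:::ZZ:
::::v:
::::::
k=3  ::::::
::::::
::::::
:::ZZ:
:::<Z:
::::::
k=4  ::::::
::::::
::::::
:::^Z:
:::ZZ:
::::::
k=5  ::::::
::::::
::::::
::<:Z:
:::ZZ:
::::::
k=6  ::::::
::::::
::^:::
::Z:Z:
:::ZZ:
::::::
k=7  ::::::
::::::
::Z>::
::Z:Z:
:::ZZ:
::::::
k=8  ::::::
::::::
::ZZ::
::ZvZ:
:::ZZ:
::::::
k=9  ::::::
::::::
::ZZ::
::<ZZ:
:::ZZ:
::::::
k=10  ::::::
::::::
::ZZ::
:::ZZ:
::vZZ:
::::::
k=11  ::::::
::::::
::ZZ::
:::ZZ:
:<ZZZ:
::::::
k=12  ::::::
::::::
::ZZ::
:^:ZZ:
:ZZZZ:
::::::
k=13  ::::::
::::::
::ZZ::
:Z>ZZ:
:ZZZZ:
::::::
k=14  ::::::
::::::
::ZZ::
:ZZZZ:
:ZvZZ:
::::::
k=15  ::::::
::::::
::ZZ::
:ZZZZ:
:Z:>Z:
::::::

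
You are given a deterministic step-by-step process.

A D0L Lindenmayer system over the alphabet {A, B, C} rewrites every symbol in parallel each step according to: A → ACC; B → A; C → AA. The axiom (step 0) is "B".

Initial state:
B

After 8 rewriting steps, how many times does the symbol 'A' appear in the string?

441

0) B
1) A
2) ACC
3) ACCAAAA
4) ACCAAAAACCACCACCACC
5) ACCAAAAACCACCACCACCACCAAAAACCAAAAACCAAAAACCAAAA
6) ACCAAAAACCACCACCACCACCAAAAACCAAAAACCAAAAACCAAAAACCAAAAACCA…CACCAAAAACCACCACCACCACCAAAAACCACCACCACCACCAAAAACCACCACCACC  (len 123)
7) ACCAAAAACCACCACCACCACCAAAAACCAAAAACCAAAAACCAAAAACCAAAAACCA…AAAAACCAAAAACCAAAAACCACCACCACCACCAAAAACCAAAAACCAAAAACCAAAA  (len 311)
8) ACCAAAAACCACCACCACCACCAAAAACCAAAAACCAAAAACCAAAAACCAAAAACCA…CACCAAAAACCACCACCACCACCAAAAACCACCACCACCACCAAAAACCACCACCACC  (len 803)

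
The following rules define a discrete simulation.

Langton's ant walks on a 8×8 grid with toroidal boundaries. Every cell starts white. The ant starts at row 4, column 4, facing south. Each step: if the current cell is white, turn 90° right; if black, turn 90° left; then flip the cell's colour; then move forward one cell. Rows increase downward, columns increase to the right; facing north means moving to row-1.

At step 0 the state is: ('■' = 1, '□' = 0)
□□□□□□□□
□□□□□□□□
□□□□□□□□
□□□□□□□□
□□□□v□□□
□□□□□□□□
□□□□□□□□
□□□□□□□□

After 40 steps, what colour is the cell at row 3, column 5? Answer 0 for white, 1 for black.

0

step 0: □□□□□□□□
□□□□□□□□
□□□□□□□□
□□□□□□□□
□□□□v□□□
□□□□□□□□
□□□□□□□□
□□□□□□□□
step 1: □□□□□□□□
□□□□□□□□
□□□□□□□□
□□□□□□□□
□□□<■□□□
□□□□□□□□
□□□□□□□□
□□□□□□□□
step 2: □□□□□□□□
□□□□□□□□
□□□□□□□□
□□□^□□□□
□□□■■□□□
□□□□□□□□
□□□□□□□□
□□□□□□□□
step 3: □□□□□□□□
□□□□□□□□
□□□□□□□□
□□□■>□□□
□□□■■□□□
□□□□□□□□
□□□□□□□□
□□□□□□□□
step 4: □□□□□□□□
□□□□□□□□
□□□□□□□□
□□□■■□□□
□□□■v□□□
□□□□□□□□
□□□□□□□□
□□□□□□□□
step 5: □□□□□□□□
□□□□□□□□
□□□□□□□□
□□□■■□□□
□□□■□>□□
□□□□□□□□
□□□□□□□□
□□□□□□□□
step 6: □□□□□□□□
□□□□□□□□
□□□□□□□□
□□□■■□□□
□□□■□■□□
□□□□□v□□
□□□□□□□□
□□□□□□□□
step 7: □□□□□□□□
□□□□□□□□
□□□□□□□□
□□□■■□□□
□□□■□■□□
□□□□<■□□
□□□□□□□□
□□□□□□□□
step 8: □□□□□□□□
□□□□□□□□
□□□□□□□□
□□□■■□□□
□□□■^■□□
□□□□■■□□
□□□□□□□□
□□□□□□□□
step 9: □□□□□□□□
□□□□□□□□
□□□□□□□□
□□□■■□□□
□□□■■>□□
□□□□■■□□
□□□□□□□□
□□□□□□□□
step 10: □□□□□□□□
□□□□□□□□
□□□□□□□□
□□□■■^□□
□□□■■□□□
□□□□■■□□
□□□□□□□□
□□□□□□□□
step 11: □□□□□□□□
□□□□□□□□
□□□□□□□□
□□□■■■>□
□□□■■□□□
□□□□■■□□
□□□□□□□□
□□□□□□□□
step 12: □□□□□□□□
□□□□□□□□
□□□□□□□□
□□□■■■■□
□□□■■□v□
□□□□■■□□
□□□□□□□□
□□□□□□□□
step 13: □□□□□□□□
□□□□□□□□
□□□□□□□□
□□□■■■■□
□□□■■<■□
□□□□■■□□
□□□□□□□□
□□□□□□□□
step 14: □□□□□□□□
□□□□□□□□
□□□□□□□□
□□□■■^■□
□□□■■■■□
□□□□■■□□
□□□□□□□□
□□□□□□□□
step 15: □□□□□□□□
□□□□□□□□
□□□□□□□□
□□□■<□■□
□□□■■■■□
□□□□■■□□
□□□□□□□□
□□□□□□□□
step 16: □□□□□□□□
□□□□□□□□
□□□□□□□□
□□□■□□■□
□□□■v■■□
□□□□■■□□
□□□□□□□□
□□□□□□□□
step 17: □□□□□□□□
□□□□□□□□
□□□□□□□□
□□□■□□■□
□□□■□>■□
□□□□■■□□
□□□□□□□□
□□□□□□□□
step 18: □□□□□□□□
□□□□□□□□
□□□□□□□□
□□□■□^■□
□□□■□□■□
□□□□■■□□
□□□□□□□□
□□□□□□□□
step 19: □□□□□□□□
□□□□□□□□
□□□□□□□□
□□□■□■>□
□□□■□□■□
□□□□■■□□
□□□□□□□□
□□□□□□□□
step 20: □□□□□□□□
□□□□□□□□
□□□□□□^□
□□□■□■□□
□□□■□□■□
□□□□■■□□
□□□□□□□□
□□□□□□□□
step 21: □□□□□□□□
□□□□□□□□
□□□□□□■>
□□□■□■□□
□□□■□□■□
□□□□■■□□
□□□□□□□□
□□□□□□□□
step 22: □□□□□□□□
□□□□□□□□
□□□□□□■■
□□□■□■□v
□□□■□□■□
□□□□■■□□
□□□□□□□□
□□□□□□□□
step 23: □□□□□□□□
□□□□□□□□
□□□□□□■■
□□□■□■<■
□□□■□□■□
□□□□■■□□
□□□□□□□□
□□□□□□□□
step 24: □□□□□□□□
□□□□□□□□
□□□□□□^■
□□□■□■■■
□□□■□□■□
□□□□■■□□
□□□□□□□□
□□□□□□□□
step 25: □□□□□□□□
□□□□□□□□
□□□□□<□■
□□□■□■■■
□□□■□□■□
□□□□■■□□
□□□□□□□□
□□□□□□□□
step 26: □□□□□□□□
□□□□□^□□
□□□□□■□■
□□□■□■■■
□□□■□□■□
□□□□■■□□
□□□□□□□□
□□□□□□□□
step 27: □□□□□□□□
□□□□□■>□
□□□□□■□■
□□□■□■■■
□□□■□□■□
□□□□■■□□
□□□□□□□□
□□□□□□□□
step 28: □□□□□□□□
□□□□□■■□
□□□□□■v■
□□□■□■■■
□□□■□□■□
□□□□■■□□
□□□□□□□□
□□□□□□□□
step 29: □□□□□□□□
□□□□□■■□
□□□□□<■■
□□□■□■■■
□□□■□□■□
□□□□■■□□
□□□□□□□□
□□□□□□□□
step 30: □□□□□□□□
□□□□□■■□
□□□□□□■■
□□□■□v■■
□□□■□□■□
□□□□■■□□
□□□□□□□□
□□□□□□□□
step 31: □□□□□□□□
□□□□□■■□
□□□□□□■■
□□□■□□>■
□□□■□□■□
□□□□■■□□
□□□□□□□□
□□□□□□□□
step 32: □□□□□□□□
□□□□□■■□
□□□□□□^■
□□□■□□□■
□□□■□□■□
□□□□■■□□
□□□□□□□□
□□□□□□□□
step 33: □□□□□□□□
□□□□□■■□
□□□□□<□■
□□□■□□□■
□□□■□□■□
□□□□■■□□
□□□□□□□□
□□□□□□□□
step 34: □□□□□□□□
□□□□□^■□
□□□□□■□■
□□□■□□□■
□□□■□□■□
□□□□■■□□
□□□□□□□□
□□□□□□□□
step 35: □□□□□□□□
□□□□<□■□
□□□□□■□■
□□□■□□□■
□□□■□□■□
□□□□■■□□
□□□□□□□□
□□□□□□□□
step 36: □□□□^□□□
□□□□■□■□
□□□□□■□■
□□□■□□□■
□□□■□□■□
□□□□■■□□
□□□□□□□□
□□□□□□□□
step 37: □□□□■>□□
□□□□■□■□
□□□□□■□■
□□□■□□□■
□□□■□□■□
□□□□■■□□
□□□□□□□□
□□□□□□□□
step 38: □□□□■■□□
□□□□■v■□
□□□□□■□■
□□□■□□□■
□□□■□□■□
□□□□■■□□
□□□□□□□□
□□□□□□□□
step 39: □□□□■■□□
□□□□<■■□
□□□□□■□■
□□□■□□□■
□□□■□□■□
□□□□■■□□
□□□□□□□□
□□□□□□□□
step 40: □□□□■■□□
□□□□□■■□
□□□□v■□■
□□□■□□□■
□□□■□□■□
□□□□■■□□
□□□□□□□□
□□□□□□□□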